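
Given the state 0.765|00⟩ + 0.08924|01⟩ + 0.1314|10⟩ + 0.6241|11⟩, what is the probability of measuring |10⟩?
0.01727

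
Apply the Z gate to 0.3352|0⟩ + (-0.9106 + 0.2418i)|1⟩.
0.3352|0⟩ + (0.9106 - 0.2418i)|1⟩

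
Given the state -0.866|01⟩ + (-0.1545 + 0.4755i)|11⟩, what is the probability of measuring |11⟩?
0.25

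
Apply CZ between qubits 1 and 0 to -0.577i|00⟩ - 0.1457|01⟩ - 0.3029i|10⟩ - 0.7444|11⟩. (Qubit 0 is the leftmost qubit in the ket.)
-0.577i|00⟩ - 0.1457|01⟩ - 0.3029i|10⟩ + 0.7444|11⟩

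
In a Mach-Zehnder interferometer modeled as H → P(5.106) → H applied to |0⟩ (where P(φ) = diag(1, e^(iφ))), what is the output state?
(0.6918 - 0.4618i)|0⟩ + (0.3082 + 0.4618i)|1⟩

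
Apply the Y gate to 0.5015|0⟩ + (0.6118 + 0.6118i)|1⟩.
(0.6118 - 0.6118i)|0⟩ + 0.5015i|1⟩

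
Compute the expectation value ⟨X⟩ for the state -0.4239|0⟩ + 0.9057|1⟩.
-0.7679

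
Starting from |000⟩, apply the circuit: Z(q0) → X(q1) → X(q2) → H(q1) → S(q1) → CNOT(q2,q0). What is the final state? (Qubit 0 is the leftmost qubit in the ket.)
1/√2|101⟩ - (1/√2)i|111⟩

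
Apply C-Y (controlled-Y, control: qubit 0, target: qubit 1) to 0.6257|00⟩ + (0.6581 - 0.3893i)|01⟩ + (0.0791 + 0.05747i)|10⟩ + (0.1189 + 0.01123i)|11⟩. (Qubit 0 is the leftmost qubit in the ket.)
0.6257|00⟩ + (0.6581 - 0.3893i)|01⟩ + (0.01123 - 0.1189i)|10⟩ + (-0.05747 + 0.0791i)|11⟩

C-Y leaves the control-|0⟩ kets |00⟩, |01⟩ unchanged and applies Y to qubit 1 on the control-|1⟩ pair (|10⟩, |11⟩).
Y = [[0, -i], [i, 0]].
With a = amp(|10⟩) = (0.0791 + 0.05747i) and b = amp(|11⟩) = (0.1189 + 0.01123i):
new amp(|10⟩) = (-i)·b = (0.01123 - 0.1189i)
new amp(|11⟩) = (i)·a = (-0.05747 + 0.0791i)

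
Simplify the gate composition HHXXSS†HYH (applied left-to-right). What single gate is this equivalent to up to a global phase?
Y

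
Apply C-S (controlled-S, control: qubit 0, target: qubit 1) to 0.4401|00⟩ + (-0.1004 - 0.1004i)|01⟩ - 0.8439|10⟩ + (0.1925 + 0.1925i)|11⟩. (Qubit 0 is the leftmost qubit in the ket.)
0.4401|00⟩ + (-0.1004 - 0.1004i)|01⟩ - 0.8439|10⟩ + (-0.1925 + 0.1925i)|11⟩

C-S leaves the control-|0⟩ kets |00⟩, |01⟩ unchanged and applies S to qubit 1 on the control-|1⟩ pair (|10⟩, |11⟩).
S = [[1, 0], [0, i]].
With a = amp(|10⟩) = -0.8439 and b = amp(|11⟩) = (0.1925 + 0.1925i):
new amp(|10⟩) = (1)·a = -0.8439
new amp(|11⟩) = (i)·b = (-0.1925 + 0.1925i)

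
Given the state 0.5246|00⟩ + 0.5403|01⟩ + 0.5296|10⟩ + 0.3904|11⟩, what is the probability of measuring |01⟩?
0.2919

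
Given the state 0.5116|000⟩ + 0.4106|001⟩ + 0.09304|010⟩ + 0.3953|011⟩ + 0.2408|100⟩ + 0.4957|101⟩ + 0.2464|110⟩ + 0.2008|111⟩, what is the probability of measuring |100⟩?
0.05798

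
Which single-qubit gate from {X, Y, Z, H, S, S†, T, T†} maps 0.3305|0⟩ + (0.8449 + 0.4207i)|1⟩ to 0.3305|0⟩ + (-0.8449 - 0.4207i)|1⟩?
Z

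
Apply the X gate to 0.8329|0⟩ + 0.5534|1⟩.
0.5534|0⟩ + 0.8329|1⟩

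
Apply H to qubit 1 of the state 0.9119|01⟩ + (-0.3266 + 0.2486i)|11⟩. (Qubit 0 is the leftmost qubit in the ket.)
0.6448|00⟩ - 0.6448|01⟩ + (-0.2309 + 0.1758i)|10⟩ + (0.2309 - 0.1758i)|11⟩

H on qubit 1 mixes each pair of kets that differ only in qubit 1: amplitudes (a, b) of (|…0…⟩, |…1…⟩) become ((a + b)/√2, (a − b)/√2). Kets absent from the input have amplitude 0.
(|00⟩, |01⟩): (a, b) = (0, 0.9119) → (0.6448, -0.6448)
(|10⟩, |11⟩): (a, b) = (0, (-0.3266 + 0.2486i)) → ((-0.2309 + 0.1758i), (0.2309 - 0.1758i))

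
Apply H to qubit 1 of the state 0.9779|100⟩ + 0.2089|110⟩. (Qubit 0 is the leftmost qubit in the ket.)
0.8392|100⟩ + 0.5438|110⟩

H on qubit 1 mixes each pair of kets that differ only in qubit 1: amplitudes (a, b) of (|…0…⟩, |…1…⟩) become ((a + b)/√2, (a − b)/√2). Kets absent from the input have amplitude 0.
(|100⟩, |110⟩): (a, b) = (0.9779, 0.2089) → (0.8392, 0.5438)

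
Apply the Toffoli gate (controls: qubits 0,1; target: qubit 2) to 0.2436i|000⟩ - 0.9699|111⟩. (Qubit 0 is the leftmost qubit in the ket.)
0.2436i|000⟩ - 0.9699|110⟩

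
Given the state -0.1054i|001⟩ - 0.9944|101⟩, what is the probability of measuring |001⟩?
0.01111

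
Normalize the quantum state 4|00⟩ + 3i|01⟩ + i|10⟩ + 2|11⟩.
0.7303|00⟩ + 0.5477i|01⟩ + 0.1826i|10⟩ + 0.3651|11⟩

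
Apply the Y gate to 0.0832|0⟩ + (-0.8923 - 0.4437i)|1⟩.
(-0.4437 + 0.8923i)|0⟩ + 0.0832i|1⟩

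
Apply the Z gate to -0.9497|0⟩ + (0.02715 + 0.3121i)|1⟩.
-0.9497|0⟩ + (-0.02715 - 0.3121i)|1⟩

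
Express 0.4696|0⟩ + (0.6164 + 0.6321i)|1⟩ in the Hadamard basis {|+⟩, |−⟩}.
(0.7679 + 0.447i)|+⟩ + (-0.1038 - 0.447i)|−⟩

With |ψ⟩ = α|0⟩ + β|1⟩, the Hadamard-basis coefficients are ⟨+|ψ⟩ = (α + β)/√2 and ⟨−|ψ⟩ = (α − β)/√2.
Here α = 0.4696, β = (0.6164 + 0.6321i): (α + β)/√2 = (0.7679 + 0.447i), (α − β)/√2 = (-0.1038 - 0.447i).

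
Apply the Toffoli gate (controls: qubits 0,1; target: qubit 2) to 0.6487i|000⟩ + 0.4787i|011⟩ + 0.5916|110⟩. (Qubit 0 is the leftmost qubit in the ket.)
0.6487i|000⟩ + 0.4787i|011⟩ + 0.5916|111⟩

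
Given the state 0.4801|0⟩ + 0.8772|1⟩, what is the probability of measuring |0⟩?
0.2305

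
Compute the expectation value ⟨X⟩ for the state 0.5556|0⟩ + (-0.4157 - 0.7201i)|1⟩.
-0.4619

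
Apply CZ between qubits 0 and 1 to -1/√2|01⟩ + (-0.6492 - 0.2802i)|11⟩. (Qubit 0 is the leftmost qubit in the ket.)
-1/√2|01⟩ + (0.6492 + 0.2802i)|11⟩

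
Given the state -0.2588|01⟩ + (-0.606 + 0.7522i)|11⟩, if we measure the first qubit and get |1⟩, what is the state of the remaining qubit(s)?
(-0.6274 + 0.7787i)|1⟩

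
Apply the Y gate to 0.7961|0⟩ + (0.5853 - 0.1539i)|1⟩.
(-0.1539 - 0.5853i)|0⟩ + 0.7961i|1⟩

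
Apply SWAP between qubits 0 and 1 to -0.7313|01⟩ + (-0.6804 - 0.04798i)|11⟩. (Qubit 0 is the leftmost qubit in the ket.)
-0.7313|10⟩ + (-0.6804 - 0.04798i)|11⟩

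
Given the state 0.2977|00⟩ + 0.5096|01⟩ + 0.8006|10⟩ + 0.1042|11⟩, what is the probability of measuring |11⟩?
0.01086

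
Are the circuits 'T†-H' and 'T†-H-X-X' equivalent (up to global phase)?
Yes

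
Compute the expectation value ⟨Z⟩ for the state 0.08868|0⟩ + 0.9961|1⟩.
-0.9844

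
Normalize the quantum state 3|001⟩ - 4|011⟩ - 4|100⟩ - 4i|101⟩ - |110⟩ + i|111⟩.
0.3906|001⟩ - 0.5208|011⟩ - 0.5208|100⟩ - 0.5208i|101⟩ - 0.1302|110⟩ + 0.1302i|111⟩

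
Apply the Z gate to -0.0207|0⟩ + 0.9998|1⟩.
-0.0207|0⟩ - 0.9998|1⟩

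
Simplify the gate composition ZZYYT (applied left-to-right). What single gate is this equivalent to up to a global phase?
T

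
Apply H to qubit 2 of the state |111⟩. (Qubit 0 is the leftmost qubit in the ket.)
1/√2|110⟩ - 1/√2|111⟩

H on qubit 2 mixes each pair of kets that differ only in qubit 2: amplitudes (a, b) of (|…0…⟩, |…1…⟩) become ((a + b)/√2, (a − b)/√2). Kets absent from the input have amplitude 0.
(|110⟩, |111⟩): (a, b) = (0, 1) → (1/√2, -1/√2)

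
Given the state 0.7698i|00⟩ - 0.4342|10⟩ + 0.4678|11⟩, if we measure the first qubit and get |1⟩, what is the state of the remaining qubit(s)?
-0.6803|0⟩ + 0.7329|1⟩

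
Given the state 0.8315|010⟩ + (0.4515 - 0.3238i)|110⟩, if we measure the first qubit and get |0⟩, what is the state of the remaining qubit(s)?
|10⟩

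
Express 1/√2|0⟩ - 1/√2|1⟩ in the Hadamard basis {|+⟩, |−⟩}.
|−⟩

With |ψ⟩ = α|0⟩ + β|1⟩, the Hadamard-basis coefficients are ⟨+|ψ⟩ = (α + β)/√2 and ⟨−|ψ⟩ = (α − β)/√2.
Here α = 1/√2, β = -1/√2: (α + β)/√2 = 0, (α − β)/√2 = 1.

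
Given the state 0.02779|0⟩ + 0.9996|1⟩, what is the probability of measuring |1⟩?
0.9992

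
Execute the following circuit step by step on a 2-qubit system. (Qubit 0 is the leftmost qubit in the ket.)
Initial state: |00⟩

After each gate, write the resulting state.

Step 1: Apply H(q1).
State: 1/√2|00⟩ + 1/√2|01⟩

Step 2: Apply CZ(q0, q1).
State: 1/√2|00⟩ + 1/√2|01⟩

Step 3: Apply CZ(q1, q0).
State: 1/√2|00⟩ + 1/√2|01⟩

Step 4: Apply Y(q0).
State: (1/√2)i|10⟩ + (1/√2)i|11⟩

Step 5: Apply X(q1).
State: (1/√2)i|10⟩ + (1/√2)i|11⟩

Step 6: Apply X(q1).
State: (1/√2)i|10⟩ + (1/√2)i|11⟩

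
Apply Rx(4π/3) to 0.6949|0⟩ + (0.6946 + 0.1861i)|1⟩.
(-0.1863 - 0.6015i)|0⟩ + (-0.3473 - 0.6949i)|1⟩

Rx(4π/3) = [[cos(θ/2), −i·sin(θ/2)], [−i·sin(θ/2), cos(θ/2)]]; θ = 4π/3, cos(θ/2) ≈ -0.5, sin(θ/2) ≈ 0.866025.
With a = amp(|0⟩) = 0.6949 and b = amp(|1⟩) = (0.6946 + 0.1861i):
new amp(|0⟩) = (-0.5)·a + (-0.866025i)·b = (-0.1863 - 0.6015i)
new amp(|1⟩) = (-0.866025i)·a + (-0.5)·b = (-0.3473 - 0.6949i)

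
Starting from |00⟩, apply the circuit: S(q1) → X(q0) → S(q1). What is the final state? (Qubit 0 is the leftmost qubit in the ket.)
|10⟩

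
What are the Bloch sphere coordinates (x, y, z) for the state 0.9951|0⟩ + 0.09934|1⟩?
(0.1977, 0, 0.9804)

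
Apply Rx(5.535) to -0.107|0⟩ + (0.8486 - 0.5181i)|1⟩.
(-0.08973 - 0.3101i)|0⟩ + (-0.7899 + 0.5214i)|1⟩

Rx(5.535) = [[cos(θ/2), −i·sin(θ/2)], [−i·sin(θ/2), cos(θ/2)]]; θ = 5.535, cos(θ/2) ≈ -0.93084, sin(θ/2) ≈ 0.365428.
With a = amp(|0⟩) = -0.107 and b = amp(|1⟩) = (0.8486 - 0.5181i):
new amp(|0⟩) = (-0.93084)·a + (-0.365428i)·b = (-0.08973 - 0.3101i)
new amp(|1⟩) = (-0.365428i)·a + (-0.93084)·b = (-0.7899 + 0.5214i)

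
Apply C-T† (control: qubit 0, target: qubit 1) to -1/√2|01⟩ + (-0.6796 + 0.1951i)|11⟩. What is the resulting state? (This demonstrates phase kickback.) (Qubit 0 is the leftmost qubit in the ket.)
-1/√2|01⟩ + (-0.3426 + 0.6185i)|11⟩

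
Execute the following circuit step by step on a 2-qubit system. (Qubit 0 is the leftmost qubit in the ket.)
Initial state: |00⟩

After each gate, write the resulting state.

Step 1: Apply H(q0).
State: 1/√2|00⟩ + 1/√2|10⟩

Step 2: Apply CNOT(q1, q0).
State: 1/√2|00⟩ + 1/√2|10⟩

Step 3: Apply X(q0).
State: 1/√2|00⟩ + 1/√2|10⟩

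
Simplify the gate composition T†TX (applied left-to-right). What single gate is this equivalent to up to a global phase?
X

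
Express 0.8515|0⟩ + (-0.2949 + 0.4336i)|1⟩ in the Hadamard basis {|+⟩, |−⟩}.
(0.3936 + 0.3066i)|+⟩ + (0.8106 - 0.3066i)|−⟩

With |ψ⟩ = α|0⟩ + β|1⟩, the Hadamard-basis coefficients are ⟨+|ψ⟩ = (α + β)/√2 and ⟨−|ψ⟩ = (α − β)/√2.
Here α = 0.8515, β = (-0.2949 + 0.4336i): (α + β)/√2 = (0.3936 + 0.3066i), (α − β)/√2 = (0.8106 - 0.3066i).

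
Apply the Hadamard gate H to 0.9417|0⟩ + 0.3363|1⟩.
0.9037|0⟩ + 0.4281|1⟩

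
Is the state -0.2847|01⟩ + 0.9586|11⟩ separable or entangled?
Separable

Writing the state as a|00⟩ + b|01⟩ + c|10⟩ + d|11⟩, it is a product state iff ad − bc = 0.
Here (a, b, c, d) = (0, -0.2847, 0, 0.9586): ad − bc = (0)(0.9586) − (-0.2847)(0) = 0, so the state is separable.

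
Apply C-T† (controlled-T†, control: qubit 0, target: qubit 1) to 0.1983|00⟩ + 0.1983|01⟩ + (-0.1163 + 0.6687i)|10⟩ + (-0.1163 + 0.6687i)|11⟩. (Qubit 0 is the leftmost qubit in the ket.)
0.1983|00⟩ + 0.1983|01⟩ + (-0.1163 + 0.6687i)|10⟩ + (0.3906 + 0.5551i)|11⟩

C-T† leaves the control-|0⟩ kets |00⟩, |01⟩ unchanged and applies T† to qubit 1 on the control-|1⟩ pair (|10⟩, |11⟩).
T† = [[1, 0], [0, (1/√2 - (1/√2)i)]].
With a = amp(|10⟩) = (-0.1163 + 0.6687i) and b = amp(|11⟩) = (-0.1163 + 0.6687i):
new amp(|10⟩) = (1)·a = (-0.1163 + 0.6687i)
new amp(|11⟩) = (1/√2 - (1/√2)i)·b = (0.3906 + 0.5551i)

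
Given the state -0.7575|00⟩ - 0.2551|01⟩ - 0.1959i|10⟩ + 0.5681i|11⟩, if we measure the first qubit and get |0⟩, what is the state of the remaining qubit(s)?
-0.9477|0⟩ - 0.3192|1⟩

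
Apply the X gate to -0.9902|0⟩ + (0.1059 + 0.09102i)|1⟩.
(0.1059 + 0.09102i)|0⟩ - 0.9902|1⟩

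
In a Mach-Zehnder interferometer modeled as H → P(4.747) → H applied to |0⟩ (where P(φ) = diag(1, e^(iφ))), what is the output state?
(0.5173 - 0.4997i)|0⟩ + (0.4827 + 0.4997i)|1⟩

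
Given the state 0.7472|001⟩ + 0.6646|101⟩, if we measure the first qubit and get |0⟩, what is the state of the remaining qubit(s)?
|01⟩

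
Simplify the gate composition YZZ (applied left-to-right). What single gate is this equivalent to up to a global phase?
Y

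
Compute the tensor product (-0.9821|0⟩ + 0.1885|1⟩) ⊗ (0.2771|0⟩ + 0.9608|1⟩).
-0.2721|00⟩ - 0.9436|01⟩ + 0.05223|10⟩ + 0.1811|11⟩

amp(|b₁b₂…⟩) = product of the factor amplitudes for bits b₁, b₂, …; only kets whose every factor amplitude is nonzero survive.
|00⟩: (-0.9821)(0.2771) = -0.2721
|01⟩: (-0.9821)(0.9608) = -0.9436
|10⟩: (0.1885)(0.2771) = 0.05223
|11⟩: (0.1885)(0.9608) = 0.1811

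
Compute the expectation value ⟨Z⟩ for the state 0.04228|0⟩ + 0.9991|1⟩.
-0.9964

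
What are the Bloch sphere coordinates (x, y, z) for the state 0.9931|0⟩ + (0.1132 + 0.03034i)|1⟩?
(0.2248, 0.06026, 0.9725)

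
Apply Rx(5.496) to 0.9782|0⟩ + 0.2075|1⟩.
(-0.9034 - 0.07958i)|0⟩ + (-0.1916 - 0.3751i)|1⟩

Rx(5.496) = [[cos(θ/2), −i·sin(θ/2)], [−i·sin(θ/2), cos(θ/2)]]; θ = 5.496, cos(θ/2) ≈ -0.923537, sin(θ/2) ≈ 0.383509.
With a = amp(|0⟩) = 0.9782 and b = amp(|1⟩) = 0.2075:
new amp(|0⟩) = (-0.923537)·a + (-0.383509i)·b = (-0.9034 - 0.07958i)
new amp(|1⟩) = (-0.383509i)·a + (-0.923537)·b = (-0.1916 - 0.3751i)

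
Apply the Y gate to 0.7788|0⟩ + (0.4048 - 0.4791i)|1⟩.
(-0.4791 - 0.4048i)|0⟩ + 0.7788i|1⟩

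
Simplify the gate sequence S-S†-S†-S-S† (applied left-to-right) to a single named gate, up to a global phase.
S†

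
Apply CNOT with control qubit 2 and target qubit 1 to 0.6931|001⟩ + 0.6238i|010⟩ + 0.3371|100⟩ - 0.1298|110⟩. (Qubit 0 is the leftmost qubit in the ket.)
0.6238i|010⟩ + 0.6931|011⟩ + 0.3371|100⟩ - 0.1298|110⟩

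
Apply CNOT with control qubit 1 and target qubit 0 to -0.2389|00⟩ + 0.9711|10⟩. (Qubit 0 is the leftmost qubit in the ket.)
-0.2389|00⟩ + 0.9711|10⟩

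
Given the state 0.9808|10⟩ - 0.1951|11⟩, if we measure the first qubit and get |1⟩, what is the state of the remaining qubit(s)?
0.9808|0⟩ - 0.1951|1⟩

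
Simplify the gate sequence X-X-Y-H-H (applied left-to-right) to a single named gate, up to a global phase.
Y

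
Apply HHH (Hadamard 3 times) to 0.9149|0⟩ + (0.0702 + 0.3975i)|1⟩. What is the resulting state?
(0.6966 + 0.2811i)|0⟩ + (0.5973 - 0.2811i)|1⟩

H² = I, so H^3 = H: a single Hadamard. With (a, b) = (0.9149, (0.0702 + 0.3975i)), H gives ((a + b)/√2, (a − b)/√2) = ((0.6966 + 0.2811i), (0.5973 - 0.2811i)).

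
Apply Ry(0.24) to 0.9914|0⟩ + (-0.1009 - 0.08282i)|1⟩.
(0.9963 + 0.009915i)|0⟩ + (0.01851 - 0.08222i)|1⟩

Ry(0.24) = [[cos(θ/2), −sin(θ/2)], [sin(θ/2), cos(θ/2)]]; θ = 0.24, cos(θ/2) ≈ 0.992809, sin(θ/2) ≈ 0.119712.
With a = amp(|0⟩) = 0.9914 and b = amp(|1⟩) = (-0.1009 - 0.08282i):
new amp(|0⟩) = (0.992809)·a + (-0.119712)·b = (0.9963 + 0.009915i)
new amp(|1⟩) = (0.119712)·a + (0.992809)·b = (0.01851 - 0.08222i)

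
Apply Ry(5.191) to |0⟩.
-0.8546|0⟩ + 0.5194|1⟩

Ry(5.191) = [[cos(θ/2), −sin(θ/2)], [sin(θ/2), cos(θ/2)]]; θ = 5.191, cos(θ/2) ≈ -0.85456, sin(θ/2) ≈ 0.519352.
With a = amp(|0⟩) = 1 and b = amp(|1⟩) = 0:
new amp(|0⟩) = (-0.85456)·a + (-0.519352)·b = -0.8546
new amp(|1⟩) = (0.519352)·a + (-0.85456)·b = 0.5194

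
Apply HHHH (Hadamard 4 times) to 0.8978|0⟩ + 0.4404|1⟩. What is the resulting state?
0.8978|0⟩ + 0.4404|1⟩

H² = I, so an even number of Hadamards cancels: H^4 = I and the state is unchanged.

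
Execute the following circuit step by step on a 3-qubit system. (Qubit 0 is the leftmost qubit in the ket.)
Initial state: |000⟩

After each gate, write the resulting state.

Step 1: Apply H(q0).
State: 1/√2|000⟩ + 1/√2|100⟩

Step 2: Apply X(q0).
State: 1/√2|000⟩ + 1/√2|100⟩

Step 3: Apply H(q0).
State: |000⟩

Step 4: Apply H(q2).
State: 1/√2|000⟩ + 1/√2|001⟩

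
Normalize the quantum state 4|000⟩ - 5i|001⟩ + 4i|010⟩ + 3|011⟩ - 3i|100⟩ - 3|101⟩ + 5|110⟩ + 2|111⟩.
0.3763|000⟩ - 0.4704i|001⟩ + 0.3763i|010⟩ + 0.2822|011⟩ - 0.2822i|100⟩ - 0.2822|101⟩ + 0.4704|110⟩ + 0.1881|111⟩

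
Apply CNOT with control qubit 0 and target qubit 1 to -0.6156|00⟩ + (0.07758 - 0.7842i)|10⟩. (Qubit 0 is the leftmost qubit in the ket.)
-0.6156|00⟩ + (0.07758 - 0.7842i)|11⟩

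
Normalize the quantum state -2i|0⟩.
-i|0⟩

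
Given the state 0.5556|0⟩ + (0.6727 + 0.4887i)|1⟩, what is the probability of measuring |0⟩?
0.3087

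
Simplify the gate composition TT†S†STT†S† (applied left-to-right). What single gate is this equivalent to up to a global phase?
S†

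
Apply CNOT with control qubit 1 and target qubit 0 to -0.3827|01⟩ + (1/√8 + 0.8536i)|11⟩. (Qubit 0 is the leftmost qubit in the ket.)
(1/√8 + 0.8536i)|01⟩ - 0.3827|11⟩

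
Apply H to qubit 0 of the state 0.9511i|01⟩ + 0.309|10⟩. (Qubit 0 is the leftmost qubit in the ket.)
0.2185|00⟩ + 0.6725i|01⟩ - 0.2185|10⟩ + 0.6725i|11⟩

H on qubit 0 mixes each pair of kets that differ only in qubit 0: amplitudes (a, b) of (|…0…⟩, |…1…⟩) become ((a + b)/√2, (a − b)/√2). Kets absent from the input have amplitude 0.
(|00⟩, |10⟩): (a, b) = (0, 0.309) → (0.2185, -0.2185)
(|01⟩, |11⟩): (a, b) = (0.9511i, 0) → (0.6725i, 0.6725i)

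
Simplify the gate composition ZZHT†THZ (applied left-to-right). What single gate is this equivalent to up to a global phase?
Z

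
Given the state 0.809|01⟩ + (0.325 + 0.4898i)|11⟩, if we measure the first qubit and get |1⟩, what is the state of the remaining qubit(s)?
(0.5529 + 0.8333i)|1⟩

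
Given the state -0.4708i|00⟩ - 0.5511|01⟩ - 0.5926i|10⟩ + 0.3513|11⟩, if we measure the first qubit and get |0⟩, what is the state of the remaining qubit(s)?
-0.6495i|0⟩ - 0.7603|1⟩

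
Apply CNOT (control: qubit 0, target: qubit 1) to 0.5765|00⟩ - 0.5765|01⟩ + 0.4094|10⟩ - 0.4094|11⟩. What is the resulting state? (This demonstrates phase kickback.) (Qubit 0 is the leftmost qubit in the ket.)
0.5765|00⟩ - 0.5765|01⟩ - 0.4094|10⟩ + 0.4094|11⟩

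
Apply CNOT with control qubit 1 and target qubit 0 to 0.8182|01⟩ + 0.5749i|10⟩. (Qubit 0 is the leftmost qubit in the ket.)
0.5749i|10⟩ + 0.8182|11⟩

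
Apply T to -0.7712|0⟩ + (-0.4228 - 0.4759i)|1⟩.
-0.7712|0⟩ + (0.03755 - 0.6355i)|1⟩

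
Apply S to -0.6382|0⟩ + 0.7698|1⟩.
-0.6382|0⟩ + 0.7698i|1⟩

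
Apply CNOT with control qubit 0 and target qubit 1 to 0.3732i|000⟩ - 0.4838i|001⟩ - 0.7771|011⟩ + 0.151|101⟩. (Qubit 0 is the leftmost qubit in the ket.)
0.3732i|000⟩ - 0.4838i|001⟩ - 0.7771|011⟩ + 0.151|111⟩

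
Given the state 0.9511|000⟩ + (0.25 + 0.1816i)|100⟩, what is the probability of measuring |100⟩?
0.09548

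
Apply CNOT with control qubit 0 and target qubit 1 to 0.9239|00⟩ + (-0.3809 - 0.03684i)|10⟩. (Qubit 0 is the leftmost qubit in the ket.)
0.9239|00⟩ + (-0.3809 - 0.03684i)|11⟩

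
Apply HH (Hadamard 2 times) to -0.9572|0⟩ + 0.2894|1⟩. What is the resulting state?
-0.9572|0⟩ + 0.2894|1⟩

H² = I, so an even number of Hadamards cancels: H^2 = I and the state is unchanged.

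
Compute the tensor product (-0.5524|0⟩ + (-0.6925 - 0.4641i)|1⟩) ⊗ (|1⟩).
-0.5524|01⟩ + (-0.6925 - 0.4641i)|11⟩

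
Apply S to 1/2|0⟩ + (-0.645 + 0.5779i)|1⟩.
1/2|0⟩ + (-0.5779 - 0.645i)|1⟩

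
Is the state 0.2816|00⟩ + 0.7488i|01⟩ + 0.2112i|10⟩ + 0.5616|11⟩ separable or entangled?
Entangled

Writing the state as a|00⟩ + b|01⟩ + c|10⟩ + d|11⟩, it is a product state iff ad − bc = 0.
Here (a, b, c, d) = (0.2816, 0.7488i, 0.2112i, 0.5616): ad − bc = (0.2816)(0.5616) − (0.7488i)(0.2112i) = 0.3163 ≠ 0, so the state is entangled.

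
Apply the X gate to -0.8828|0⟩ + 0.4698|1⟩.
0.4698|0⟩ - 0.8828|1⟩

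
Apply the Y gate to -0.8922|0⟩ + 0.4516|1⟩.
-0.4516i|0⟩ - 0.8922i|1⟩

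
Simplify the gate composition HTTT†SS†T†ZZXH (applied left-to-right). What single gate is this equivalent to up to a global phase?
Z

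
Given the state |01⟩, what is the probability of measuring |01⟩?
1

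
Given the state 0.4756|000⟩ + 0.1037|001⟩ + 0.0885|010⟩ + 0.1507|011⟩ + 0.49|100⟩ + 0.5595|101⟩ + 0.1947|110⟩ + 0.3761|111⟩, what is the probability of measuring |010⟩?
0.007832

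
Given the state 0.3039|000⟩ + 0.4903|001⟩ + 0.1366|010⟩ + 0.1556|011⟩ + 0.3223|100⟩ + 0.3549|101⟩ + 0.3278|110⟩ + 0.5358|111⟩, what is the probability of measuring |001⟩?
0.2404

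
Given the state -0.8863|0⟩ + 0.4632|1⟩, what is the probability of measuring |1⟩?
0.2146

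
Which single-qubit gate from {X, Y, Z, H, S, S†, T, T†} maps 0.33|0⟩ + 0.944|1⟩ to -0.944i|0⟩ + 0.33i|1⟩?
Y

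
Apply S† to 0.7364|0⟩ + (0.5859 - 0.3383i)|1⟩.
0.7364|0⟩ + (-0.3383 - 0.5859i)|1⟩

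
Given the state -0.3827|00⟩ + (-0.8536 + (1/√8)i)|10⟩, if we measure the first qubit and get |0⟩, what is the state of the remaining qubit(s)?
-|0⟩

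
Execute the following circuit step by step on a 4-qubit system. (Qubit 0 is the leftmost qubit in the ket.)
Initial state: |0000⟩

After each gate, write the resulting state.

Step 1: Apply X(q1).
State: |0100⟩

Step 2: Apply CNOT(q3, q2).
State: |0100⟩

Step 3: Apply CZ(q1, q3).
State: |0100⟩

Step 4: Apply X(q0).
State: |1100⟩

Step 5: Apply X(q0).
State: |0100⟩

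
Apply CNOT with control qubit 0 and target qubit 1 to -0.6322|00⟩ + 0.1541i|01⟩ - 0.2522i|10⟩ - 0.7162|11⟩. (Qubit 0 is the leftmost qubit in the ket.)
-0.6322|00⟩ + 0.1541i|01⟩ - 0.7162|10⟩ - 0.2522i|11⟩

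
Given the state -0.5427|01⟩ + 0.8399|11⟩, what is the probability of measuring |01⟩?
0.2945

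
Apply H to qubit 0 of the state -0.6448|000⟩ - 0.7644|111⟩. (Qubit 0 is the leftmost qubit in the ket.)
-0.4559|000⟩ - 0.5405|011⟩ - 0.4559|100⟩ + 0.5405|111⟩

H on qubit 0 mixes each pair of kets that differ only in qubit 0: amplitudes (a, b) of (|…0…⟩, |…1…⟩) become ((a + b)/√2, (a − b)/√2). Kets absent from the input have amplitude 0.
(|000⟩, |100⟩): (a, b) = (-0.6448, 0) → (-0.4559, -0.4559)
(|011⟩, |111⟩): (a, b) = (0, -0.7644) → (-0.5405, 0.5405)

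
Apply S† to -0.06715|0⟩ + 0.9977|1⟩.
-0.06715|0⟩ - 0.9977i|1⟩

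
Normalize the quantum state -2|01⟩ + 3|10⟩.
-0.5547|01⟩ + 0.8321|10⟩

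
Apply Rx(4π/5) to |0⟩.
0.309|0⟩ - 0.9511i|1⟩

Rx(4π/5) = [[cos(θ/2), −i·sin(θ/2)], [−i·sin(θ/2), cos(θ/2)]]; θ = 4π/5, cos(θ/2) ≈ 0.309017, sin(θ/2) ≈ 0.951057.
With a = amp(|0⟩) = 1 and b = amp(|1⟩) = 0:
new amp(|0⟩) = (0.309017)·a + (-0.951057i)·b = 0.309
new amp(|1⟩) = (-0.951057i)·a + (0.309017)·b = -0.9511i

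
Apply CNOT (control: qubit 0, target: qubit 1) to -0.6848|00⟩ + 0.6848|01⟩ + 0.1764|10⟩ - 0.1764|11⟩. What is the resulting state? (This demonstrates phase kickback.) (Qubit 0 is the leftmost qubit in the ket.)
-0.6848|00⟩ + 0.6848|01⟩ - 0.1764|10⟩ + 0.1764|11⟩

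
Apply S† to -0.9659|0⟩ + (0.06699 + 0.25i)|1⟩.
-0.9659|0⟩ + (0.25 - 0.06699i)|1⟩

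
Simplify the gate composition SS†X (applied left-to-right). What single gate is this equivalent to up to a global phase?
X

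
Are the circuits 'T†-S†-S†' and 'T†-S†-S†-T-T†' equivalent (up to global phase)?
Yes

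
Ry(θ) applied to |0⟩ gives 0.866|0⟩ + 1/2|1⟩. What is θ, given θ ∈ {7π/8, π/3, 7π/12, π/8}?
π/3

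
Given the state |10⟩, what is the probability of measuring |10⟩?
1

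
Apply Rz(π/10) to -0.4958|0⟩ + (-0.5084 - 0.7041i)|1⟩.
(-0.4897 + 0.07756i)|0⟩ + (-0.392 - 0.775i)|1⟩

Rz(π/10) = [[e^(−iθ/2), 0], [0, e^(iθ/2)]] with e^(±iθ/2) = cos(θ/2) ± i·sin(θ/2); θ = π/10, cos(θ/2) ≈ 0.987688, sin(θ/2) ≈ 0.156434.
With a = amp(|0⟩) = -0.4958 and b = amp(|1⟩) = (-0.5084 - 0.7041i):
new amp(|0⟩) = (0.987688 - 0.156434i)·a = (-0.4897 + 0.07756i)
new amp(|1⟩) = (0.987688 + 0.156434i)·b = (-0.392 - 0.775i)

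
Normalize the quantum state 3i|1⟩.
i|1⟩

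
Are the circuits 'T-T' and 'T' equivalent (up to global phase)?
No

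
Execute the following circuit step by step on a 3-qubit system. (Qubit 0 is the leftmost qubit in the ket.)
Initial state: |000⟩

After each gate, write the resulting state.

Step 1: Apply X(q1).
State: |010⟩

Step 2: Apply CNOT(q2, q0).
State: |010⟩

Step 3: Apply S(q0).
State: |010⟩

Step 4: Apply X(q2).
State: |011⟩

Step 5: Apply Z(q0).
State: |011⟩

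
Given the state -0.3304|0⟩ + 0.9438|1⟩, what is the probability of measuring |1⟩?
0.8908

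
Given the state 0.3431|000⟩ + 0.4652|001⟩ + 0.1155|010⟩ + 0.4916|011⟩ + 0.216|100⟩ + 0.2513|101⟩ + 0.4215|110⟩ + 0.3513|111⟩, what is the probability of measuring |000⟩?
0.1177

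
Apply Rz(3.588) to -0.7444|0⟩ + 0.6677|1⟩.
(0.1648 + 0.7259i)|0⟩ + (-0.1478 + 0.6511i)|1⟩

Rz(3.588) = [[e^(−iθ/2), 0], [0, e^(iθ/2)]] with e^(±iθ/2) = cos(θ/2) ± i·sin(θ/2); θ = 3.588, cos(θ/2) ≈ -0.221355, sin(θ/2) ≈ 0.975193.
With a = amp(|0⟩) = -0.7444 and b = amp(|1⟩) = 0.6677:
new amp(|0⟩) = (-0.221355 - 0.975193i)·a = (0.1648 + 0.7259i)
new amp(|1⟩) = (-0.221355 + 0.975193i)·b = (-0.1478 + 0.6511i)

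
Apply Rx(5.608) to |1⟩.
-0.3312i|0⟩ - 0.9436|1⟩

Rx(5.608) = [[cos(θ/2), −i·sin(θ/2)], [−i·sin(θ/2), cos(θ/2)]]; θ = 5.608, cos(θ/2) ≈ -0.943555, sin(θ/2) ≈ 0.331217.
With a = amp(|0⟩) = 0 and b = amp(|1⟩) = 1:
new amp(|0⟩) = (-0.943555)·a + (-0.331217i)·b = -0.3312i
new amp(|1⟩) = (-0.331217i)·a + (-0.943555)·b = -0.9436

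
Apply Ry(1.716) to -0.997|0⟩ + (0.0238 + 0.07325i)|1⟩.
(-0.67 - 0.05542i)|0⟩ + (-0.7387 + 0.0479i)|1⟩

Ry(1.716) = [[cos(θ/2), −sin(θ/2)], [sin(θ/2), cos(θ/2)]]; θ = 1.716, cos(θ/2) ≈ 0.653952, sin(θ/2) ≈ 0.756536.
With a = amp(|0⟩) = -0.997 and b = amp(|1⟩) = (0.0238 + 0.07325i):
new amp(|0⟩) = (0.653952)·a + (-0.756536)·b = (-0.67 - 0.05542i)
new amp(|1⟩) = (0.756536)·a + (0.653952)·b = (-0.7387 + 0.0479i)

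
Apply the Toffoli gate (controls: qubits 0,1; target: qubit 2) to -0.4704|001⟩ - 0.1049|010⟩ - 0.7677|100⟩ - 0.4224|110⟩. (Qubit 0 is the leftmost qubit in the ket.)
-0.4704|001⟩ - 0.1049|010⟩ - 0.7677|100⟩ - 0.4224|111⟩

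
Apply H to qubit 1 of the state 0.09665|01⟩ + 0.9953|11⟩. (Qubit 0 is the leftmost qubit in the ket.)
0.06834|00⟩ - 0.06834|01⟩ + 0.7038|10⟩ - 0.7038|11⟩

H on qubit 1 mixes each pair of kets that differ only in qubit 1: amplitudes (a, b) of (|…0…⟩, |…1…⟩) become ((a + b)/√2, (a − b)/√2). Kets absent from the input have amplitude 0.
(|00⟩, |01⟩): (a, b) = (0, 0.09665) → (0.06834, -0.06834)
(|10⟩, |11⟩): (a, b) = (0, 0.9953) → (0.7038, -0.7038)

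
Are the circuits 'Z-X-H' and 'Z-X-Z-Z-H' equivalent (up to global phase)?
Yes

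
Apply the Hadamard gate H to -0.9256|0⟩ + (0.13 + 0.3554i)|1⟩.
(-0.5626 + 0.2513i)|0⟩ + (-0.7464 - 0.2513i)|1⟩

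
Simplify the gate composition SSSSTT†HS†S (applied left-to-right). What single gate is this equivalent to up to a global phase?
H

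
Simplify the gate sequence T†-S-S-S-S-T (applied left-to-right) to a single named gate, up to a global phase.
I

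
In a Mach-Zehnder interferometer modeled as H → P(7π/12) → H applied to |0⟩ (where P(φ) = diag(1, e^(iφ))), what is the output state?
(0.3706 + 0.483i)|0⟩ + (0.6294 - 0.483i)|1⟩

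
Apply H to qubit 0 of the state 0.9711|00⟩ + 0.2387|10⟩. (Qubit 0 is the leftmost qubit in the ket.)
0.8555|00⟩ + 0.5179|10⟩

H on qubit 0 mixes each pair of kets that differ only in qubit 0: amplitudes (a, b) of (|…0…⟩, |…1…⟩) become ((a + b)/√2, (a − b)/√2). Kets absent from the input have amplitude 0.
(|00⟩, |10⟩): (a, b) = (0.9711, 0.2387) → (0.8555, 0.5179)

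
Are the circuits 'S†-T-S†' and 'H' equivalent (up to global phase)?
No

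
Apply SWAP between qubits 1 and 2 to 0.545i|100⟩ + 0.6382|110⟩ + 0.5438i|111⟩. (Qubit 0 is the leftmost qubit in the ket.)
0.545i|100⟩ + 0.6382|101⟩ + 0.5438i|111⟩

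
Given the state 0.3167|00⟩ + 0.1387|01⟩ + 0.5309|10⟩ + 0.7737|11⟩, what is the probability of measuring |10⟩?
0.2819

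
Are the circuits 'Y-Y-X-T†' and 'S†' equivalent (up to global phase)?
No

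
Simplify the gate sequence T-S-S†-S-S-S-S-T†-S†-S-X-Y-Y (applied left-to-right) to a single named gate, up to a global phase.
X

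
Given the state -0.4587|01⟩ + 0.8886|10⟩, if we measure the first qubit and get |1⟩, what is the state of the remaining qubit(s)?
|0⟩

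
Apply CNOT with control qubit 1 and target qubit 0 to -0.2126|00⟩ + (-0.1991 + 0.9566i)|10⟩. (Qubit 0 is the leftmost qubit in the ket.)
-0.2126|00⟩ + (-0.1991 + 0.9566i)|10⟩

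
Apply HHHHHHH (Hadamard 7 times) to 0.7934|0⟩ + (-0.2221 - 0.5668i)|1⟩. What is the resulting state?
(0.404 - 0.4008i)|0⟩ + (0.7181 + 0.4008i)|1⟩

H² = I, so H^7 = H: a single Hadamard. With (a, b) = (0.7934, (-0.2221 - 0.5668i)), H gives ((a + b)/√2, (a − b)/√2) = ((0.404 - 0.4008i), (0.7181 + 0.4008i)).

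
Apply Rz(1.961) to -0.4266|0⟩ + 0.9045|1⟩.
(-0.2374 + 0.3544i)|0⟩ + (0.5035 + 0.7514i)|1⟩

Rz(1.961) = [[e^(−iθ/2), 0], [0, e^(iθ/2)]] with e^(±iθ/2) = cos(θ/2) ± i·sin(θ/2); θ = 1.961, cos(θ/2) ≈ 0.556607, sin(θ/2) ≈ 0.830776.
With a = amp(|0⟩) = -0.4266 and b = amp(|1⟩) = 0.9045:
new amp(|0⟩) = (0.556607 - 0.830776i)·a = (-0.2374 + 0.3544i)
new amp(|1⟩) = (0.556607 + 0.830776i)·b = (0.5035 + 0.7514i)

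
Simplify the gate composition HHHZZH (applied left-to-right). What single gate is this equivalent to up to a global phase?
I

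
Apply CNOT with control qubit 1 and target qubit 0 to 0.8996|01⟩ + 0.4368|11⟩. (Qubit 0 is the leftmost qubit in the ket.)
0.4368|01⟩ + 0.8996|11⟩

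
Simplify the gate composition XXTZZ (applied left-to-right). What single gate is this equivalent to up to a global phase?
T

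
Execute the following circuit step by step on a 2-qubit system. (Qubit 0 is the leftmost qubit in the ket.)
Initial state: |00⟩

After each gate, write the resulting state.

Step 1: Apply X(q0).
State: |10⟩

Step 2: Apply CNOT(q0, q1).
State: |11⟩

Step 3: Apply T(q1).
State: (1/√2 + (1/√2)i)|11⟩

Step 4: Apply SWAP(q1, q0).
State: (1/√2 + (1/√2)i)|11⟩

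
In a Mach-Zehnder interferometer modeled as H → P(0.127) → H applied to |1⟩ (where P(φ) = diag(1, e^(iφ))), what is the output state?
(0.004027 - 0.06333i)|0⟩ + (0.996 + 0.06333i)|1⟩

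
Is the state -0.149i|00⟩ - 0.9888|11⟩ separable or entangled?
Entangled

Writing the state as a|00⟩ + b|01⟩ + c|10⟩ + d|11⟩, it is a product state iff ad − bc = 0.
Here (a, b, c, d) = (-0.149i, 0, 0, -0.9888): ad − bc = (-0.149i)(-0.9888) − (0)(0) = 0.1473i ≠ 0, so the state is entangled.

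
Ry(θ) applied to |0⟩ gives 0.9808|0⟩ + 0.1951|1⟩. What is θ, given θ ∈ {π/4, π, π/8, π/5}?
π/8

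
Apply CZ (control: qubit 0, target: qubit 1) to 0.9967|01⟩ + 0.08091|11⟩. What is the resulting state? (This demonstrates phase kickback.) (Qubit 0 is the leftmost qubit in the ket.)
0.9967|01⟩ - 0.08091|11⟩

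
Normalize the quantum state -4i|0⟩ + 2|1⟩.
-0.8944i|0⟩ + 1/√5|1⟩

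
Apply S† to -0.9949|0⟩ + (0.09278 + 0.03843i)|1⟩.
-0.9949|0⟩ + (0.03843 - 0.09278i)|1⟩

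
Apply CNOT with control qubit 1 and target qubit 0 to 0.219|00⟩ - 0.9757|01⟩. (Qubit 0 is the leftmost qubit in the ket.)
0.219|00⟩ - 0.9757|11⟩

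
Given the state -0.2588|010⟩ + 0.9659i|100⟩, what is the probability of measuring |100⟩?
0.933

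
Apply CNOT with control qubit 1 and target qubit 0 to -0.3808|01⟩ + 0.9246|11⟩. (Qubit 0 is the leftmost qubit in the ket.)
0.9246|01⟩ - 0.3808|11⟩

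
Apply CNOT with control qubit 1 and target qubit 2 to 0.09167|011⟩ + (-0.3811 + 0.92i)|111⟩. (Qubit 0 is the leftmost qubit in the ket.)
0.09167|010⟩ + (-0.3811 + 0.92i)|110⟩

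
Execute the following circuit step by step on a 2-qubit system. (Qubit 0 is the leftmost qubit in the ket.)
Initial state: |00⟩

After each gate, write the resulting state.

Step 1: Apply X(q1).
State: |01⟩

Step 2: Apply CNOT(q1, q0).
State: |11⟩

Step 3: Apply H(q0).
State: 1/√2|01⟩ - 1/√2|11⟩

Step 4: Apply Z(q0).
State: 1/√2|01⟩ + 1/√2|11⟩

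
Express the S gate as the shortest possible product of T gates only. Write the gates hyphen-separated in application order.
T-T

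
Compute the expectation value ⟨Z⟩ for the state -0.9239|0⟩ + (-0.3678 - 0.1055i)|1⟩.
0.7072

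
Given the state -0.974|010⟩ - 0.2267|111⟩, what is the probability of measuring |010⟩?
0.9487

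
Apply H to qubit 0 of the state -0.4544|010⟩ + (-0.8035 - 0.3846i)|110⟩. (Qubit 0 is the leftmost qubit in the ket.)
(-0.8895 - 0.272i)|010⟩ + (0.2469 + 0.272i)|110⟩

H on qubit 0 mixes each pair of kets that differ only in qubit 0: amplitudes (a, b) of (|…0…⟩, |…1…⟩) become ((a + b)/√2, (a − b)/√2). Kets absent from the input have amplitude 0.
(|010⟩, |110⟩): (a, b) = (-0.4544, (-0.8035 - 0.3846i)) → ((-0.8895 - 0.272i), (0.2469 + 0.272i))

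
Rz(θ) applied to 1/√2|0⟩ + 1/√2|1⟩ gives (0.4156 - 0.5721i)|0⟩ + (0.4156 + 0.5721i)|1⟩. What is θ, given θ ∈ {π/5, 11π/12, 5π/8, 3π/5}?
3π/5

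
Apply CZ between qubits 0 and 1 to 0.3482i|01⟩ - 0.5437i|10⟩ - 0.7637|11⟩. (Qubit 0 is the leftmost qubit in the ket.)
0.3482i|01⟩ - 0.5437i|10⟩ + 0.7637|11⟩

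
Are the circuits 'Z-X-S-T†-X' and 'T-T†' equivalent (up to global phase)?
No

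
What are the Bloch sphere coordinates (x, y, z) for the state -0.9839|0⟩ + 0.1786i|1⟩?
(0, -0.3514, 0.9362)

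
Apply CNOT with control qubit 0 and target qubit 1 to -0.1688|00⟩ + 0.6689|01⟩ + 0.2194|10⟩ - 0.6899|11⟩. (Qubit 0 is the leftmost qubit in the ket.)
-0.1688|00⟩ + 0.6689|01⟩ - 0.6899|10⟩ + 0.2194|11⟩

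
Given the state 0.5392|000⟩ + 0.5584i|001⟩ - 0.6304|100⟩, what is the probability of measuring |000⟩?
0.2907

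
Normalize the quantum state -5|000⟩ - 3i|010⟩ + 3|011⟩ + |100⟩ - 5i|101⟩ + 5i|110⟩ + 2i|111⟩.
-0.5051|000⟩ - 0.303i|010⟩ + 0.303|011⟩ + 0.101|100⟩ - 0.5051i|101⟩ + 0.5051i|110⟩ + 0.202i|111⟩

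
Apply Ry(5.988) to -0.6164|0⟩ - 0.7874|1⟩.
0.7255|0⟩ + 0.6882|1⟩

Ry(5.988) = [[cos(θ/2), −sin(θ/2)], [sin(θ/2), cos(θ/2)]]; θ = 5.988, cos(θ/2) ≈ -0.989128, sin(θ/2) ≈ 0.147057.
With a = amp(|0⟩) = -0.6164 and b = amp(|1⟩) = -0.7874:
new amp(|0⟩) = (-0.989128)·a + (-0.147057)·b = 0.7255
new amp(|1⟩) = (0.147057)·a + (-0.989128)·b = 0.6882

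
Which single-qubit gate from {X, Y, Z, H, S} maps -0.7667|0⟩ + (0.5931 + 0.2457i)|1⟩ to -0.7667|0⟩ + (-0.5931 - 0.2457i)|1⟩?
Z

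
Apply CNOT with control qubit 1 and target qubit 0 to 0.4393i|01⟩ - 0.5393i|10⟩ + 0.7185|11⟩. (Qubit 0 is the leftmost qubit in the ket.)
0.7185|01⟩ - 0.5393i|10⟩ + 0.4393i|11⟩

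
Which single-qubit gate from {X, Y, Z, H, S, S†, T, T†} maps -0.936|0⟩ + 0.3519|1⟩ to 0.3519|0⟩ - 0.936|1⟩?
X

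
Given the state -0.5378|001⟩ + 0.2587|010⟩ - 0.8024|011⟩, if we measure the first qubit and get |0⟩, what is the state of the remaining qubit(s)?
-0.5378|01⟩ + 0.2587|10⟩ - 0.8024|11⟩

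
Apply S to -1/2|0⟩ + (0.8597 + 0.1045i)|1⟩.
-1/2|0⟩ + (-0.1045 + 0.8597i)|1⟩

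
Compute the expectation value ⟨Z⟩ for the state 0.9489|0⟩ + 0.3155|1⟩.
0.8009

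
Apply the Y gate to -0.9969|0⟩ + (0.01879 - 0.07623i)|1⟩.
(-0.07623 - 0.01879i)|0⟩ - 0.9969i|1⟩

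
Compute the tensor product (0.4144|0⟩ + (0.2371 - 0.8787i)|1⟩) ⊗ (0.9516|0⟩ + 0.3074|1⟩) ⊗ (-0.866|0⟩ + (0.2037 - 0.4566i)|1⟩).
-0.3415|000⟩ + (0.08033 - 0.1801i)|001⟩ - 0.1103|010⟩ + (0.02595 - 0.05816i)|011⟩ + (-0.1954 + 0.7241i)|100⟩ + (-0.3358 - 0.2733i)|101⟩ + (-0.06312 + 0.2339i)|110⟩ + (-0.1085 - 0.0883i)|111⟩

amp(|b₁b₂…⟩) = product of the factor amplitudes for bits b₁, b₂, …; only kets whose every factor amplitude is nonzero survive.
|000⟩: (0.4144)(0.9516)(-0.866) = -0.3415
|001⟩: (0.4144)(0.9516)(0.2037 - 0.4566i) = (0.08033 - 0.1801i)
|010⟩: (0.4144)(0.3074)(-0.866) = -0.1103
|011⟩: (0.4144)(0.3074)(0.2037 - 0.4566i) = (0.02595 - 0.05816i)
|100⟩: (0.2371 - 0.8787i)(0.9516)(-0.866) = (-0.1954 + 0.7241i)
|101⟩: (0.2371 - 0.8787i)(0.9516)(0.2037 - 0.4566i) = (-0.3358 - 0.2733i)
|110⟩: (0.2371 - 0.8787i)(0.3074)(-0.866) = (-0.06312 + 0.2339i)
|111⟩: (0.2371 - 0.8787i)(0.3074)(0.2037 - 0.4566i) = (-0.1085 - 0.0883i)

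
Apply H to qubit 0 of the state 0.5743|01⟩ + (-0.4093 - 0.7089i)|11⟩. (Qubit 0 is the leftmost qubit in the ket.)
(0.1167 - 0.5013i)|01⟩ + (0.6955 + 0.5013i)|11⟩

H on qubit 0 mixes each pair of kets that differ only in qubit 0: amplitudes (a, b) of (|…0…⟩, |…1…⟩) become ((a + b)/√2, (a − b)/√2). Kets absent from the input have amplitude 0.
(|01⟩, |11⟩): (a, b) = (0.5743, (-0.4093 - 0.7089i)) → ((0.1167 - 0.5013i), (0.6955 + 0.5013i))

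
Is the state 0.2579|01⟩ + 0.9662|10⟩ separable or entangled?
Entangled

Writing the state as a|00⟩ + b|01⟩ + c|10⟩ + d|11⟩, it is a product state iff ad − bc = 0.
Here (a, b, c, d) = (0, 0.2579, 0.9662, 0): ad − bc = (0)(0) − (0.2579)(0.9662) = -0.2492 ≠ 0, so the state is entangled.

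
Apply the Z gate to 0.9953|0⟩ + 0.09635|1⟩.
0.9953|0⟩ - 0.09635|1⟩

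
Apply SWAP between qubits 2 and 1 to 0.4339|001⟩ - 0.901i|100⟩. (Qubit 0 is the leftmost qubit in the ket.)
0.4339|010⟩ - 0.901i|100⟩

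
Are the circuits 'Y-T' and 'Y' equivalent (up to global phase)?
No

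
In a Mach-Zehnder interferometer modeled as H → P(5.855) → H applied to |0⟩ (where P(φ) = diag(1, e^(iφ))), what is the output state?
(0.9549 - 0.2076i)|0⟩ + (0.04514 + 0.2076i)|1⟩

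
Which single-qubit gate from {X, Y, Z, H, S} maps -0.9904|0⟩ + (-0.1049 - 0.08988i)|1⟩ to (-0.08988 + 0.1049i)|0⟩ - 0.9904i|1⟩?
Y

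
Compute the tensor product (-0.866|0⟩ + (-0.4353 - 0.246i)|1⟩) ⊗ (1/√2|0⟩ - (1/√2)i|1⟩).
-0.6124|00⟩ + 0.6124i|01⟩ + (-0.3078 - 0.1739i)|10⟩ + (-0.1739 + 0.3078i)|11⟩

amp(|b₁b₂…⟩) = product of the factor amplitudes for bits b₁, b₂, …; only kets whose every factor amplitude is nonzero survive.
|00⟩: (-0.866)(1/√2) = -0.6124
|01⟩: (-0.866)(-(1/√2)i) = 0.6124i
|10⟩: (-0.4353 - 0.246i)(1/√2) = (-0.3078 - 0.1739i)
|11⟩: (-0.4353 - 0.246i)(-(1/√2)i) = (-0.1739 + 0.3078i)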